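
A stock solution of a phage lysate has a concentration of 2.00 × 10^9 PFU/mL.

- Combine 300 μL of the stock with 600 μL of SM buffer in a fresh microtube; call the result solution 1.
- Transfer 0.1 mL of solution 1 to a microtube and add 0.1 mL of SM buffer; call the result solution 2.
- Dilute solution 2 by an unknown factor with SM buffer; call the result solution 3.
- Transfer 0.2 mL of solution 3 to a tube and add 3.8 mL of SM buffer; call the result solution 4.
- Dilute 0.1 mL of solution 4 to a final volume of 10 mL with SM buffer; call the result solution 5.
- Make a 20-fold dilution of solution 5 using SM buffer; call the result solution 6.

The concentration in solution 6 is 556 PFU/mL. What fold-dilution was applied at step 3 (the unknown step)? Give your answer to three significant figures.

15.0-fold

Step 1: 300 μL + 600 μL = 900 μL total → factor 900/300 = 3
Step 2: 0.1 mL + 0.1 mL = 0.2 mL total → factor 0.2/0.1 = 2
Step 3: unknown factor x
Step 4: 0.2 mL + 3.8 mL = 4 mL total → factor 4/0.2 = 20
Step 5: 0.1 mL brought to 10 mL → factor 10/0.1 = 100
Step 6: 20-fold → factor 20
Product of known-step factors = 2.4 × 10^5
Overall factor = 2.00 × 10^9 PFU/mL / (556 PFU/mL) = 3.5971 × 10^6
x = 3.5971 × 10^6 / 2.4 × 10^5 = 15.0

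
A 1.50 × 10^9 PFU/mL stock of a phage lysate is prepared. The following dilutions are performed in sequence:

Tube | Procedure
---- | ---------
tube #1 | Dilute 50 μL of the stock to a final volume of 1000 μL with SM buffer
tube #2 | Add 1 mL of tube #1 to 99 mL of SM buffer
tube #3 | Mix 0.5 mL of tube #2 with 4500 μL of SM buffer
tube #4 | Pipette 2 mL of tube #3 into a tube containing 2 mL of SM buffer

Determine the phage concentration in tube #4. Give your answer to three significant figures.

3.75 × 10^4 PFU/mL

Step 1: 50 μL brought to 1000 μL → factor 1000/50 = 20
Step 2: 1 mL + 99 mL = 100 mL total → factor 100/1 = 100
Step 3: 0.5 mL + 4500 μL = 5 mL total → factor 5/0.5 = 10
Step 4: 2 mL + 2 mL = 4 mL total → factor 4/2 = 2
Overall dilution factor = 20 × 100 × 10 × 2 = 40000
Final = 1.50 × 10^9 PFU/mL / 40000 = 3.75 × 10^4 PFU/mL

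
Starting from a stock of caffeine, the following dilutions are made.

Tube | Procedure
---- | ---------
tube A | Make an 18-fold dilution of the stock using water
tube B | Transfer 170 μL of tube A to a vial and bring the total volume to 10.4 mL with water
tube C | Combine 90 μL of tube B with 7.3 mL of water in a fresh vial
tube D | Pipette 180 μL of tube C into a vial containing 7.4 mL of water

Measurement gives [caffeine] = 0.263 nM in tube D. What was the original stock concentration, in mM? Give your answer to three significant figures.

1.00 mM

Step 1: 18-fold → factor 18
Step 2: 170 μL brought to 10.4 mL → factor 10400/170 = 61.176
Step 3: 90 μL + 7.3 mL = 7390 μL total → factor 7390/90 = 82.111
Step 4: 180 μL + 7.4 mL = 7580 μL total → factor 7580/180 = 42.111
Overall dilution factor = 18 × 61.176 × 82.111 × 42.111 = 3.8076 × 10^6
Stock = 0.263 nM × 3.8076 × 10^6 = 1.001 × 10^6 nM = 1.00 mM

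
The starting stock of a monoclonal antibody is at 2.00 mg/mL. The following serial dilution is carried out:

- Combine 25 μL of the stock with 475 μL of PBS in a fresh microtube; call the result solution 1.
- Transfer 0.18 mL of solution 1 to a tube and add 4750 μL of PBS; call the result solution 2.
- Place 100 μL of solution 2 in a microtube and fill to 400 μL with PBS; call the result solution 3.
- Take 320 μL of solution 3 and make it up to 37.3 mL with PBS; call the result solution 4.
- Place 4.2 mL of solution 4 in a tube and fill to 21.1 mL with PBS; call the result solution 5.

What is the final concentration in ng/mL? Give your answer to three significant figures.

Step 1: 25 μL + 475 μL = 500 μL total → factor 500/25 = 20
Step 2: 0.18 mL + 4750 μL = 4.93 mL total → factor 4.93/0.18 = 27.389
Step 3: 100 μL brought to 400 μL → factor 400/100 = 4
Step 4: 320 μL brought to 37.3 mL → factor 37300/320 = 116.56
Step 5: 4.2 mL brought to 21.1 mL → factor 21.1/4.2 = 5.0238
Overall dilution factor = 20 × 27.389 × 4 × 116.56 × 5.0238 = 1.2831 × 10^6
Final = 2.00 mg/mL / 1.2831 × 10^6 = 1.559 × 10^-6 mg/mL = 1.56 ng/mL

1.56 ng/mL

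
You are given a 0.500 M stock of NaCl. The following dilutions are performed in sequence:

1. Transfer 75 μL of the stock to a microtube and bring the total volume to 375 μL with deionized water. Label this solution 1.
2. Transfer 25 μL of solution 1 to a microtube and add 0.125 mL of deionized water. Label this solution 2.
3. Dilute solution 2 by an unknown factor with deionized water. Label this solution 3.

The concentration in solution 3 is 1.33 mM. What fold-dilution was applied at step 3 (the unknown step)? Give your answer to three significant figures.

Step 1: 75 μL brought to 375 μL → factor 375/75 = 5
Step 2: 25 μL + 0.125 mL = 150 μL total → factor 150/25 = 6
Step 3: unknown factor x
Product of known-step factors = 30
Overall factor = 0.500 M / (1.33 mM) = 375.94
x = 375.94 / 30 = 12.5

12.5-fold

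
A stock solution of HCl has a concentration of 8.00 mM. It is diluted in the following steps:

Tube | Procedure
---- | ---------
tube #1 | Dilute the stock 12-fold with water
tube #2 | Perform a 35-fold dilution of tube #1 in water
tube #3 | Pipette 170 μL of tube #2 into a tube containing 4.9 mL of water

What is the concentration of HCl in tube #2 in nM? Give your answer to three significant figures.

Step 1: 12-fold → factor 12
Step 2: 35-fold → factor 35
Dilution factor through tube #2 = 12 × 35 = 420
[tube #2] = 8.00 mM / 420 = 0.01905 mM = 1.90 × 10^4 nM

1.90 × 10^4 nM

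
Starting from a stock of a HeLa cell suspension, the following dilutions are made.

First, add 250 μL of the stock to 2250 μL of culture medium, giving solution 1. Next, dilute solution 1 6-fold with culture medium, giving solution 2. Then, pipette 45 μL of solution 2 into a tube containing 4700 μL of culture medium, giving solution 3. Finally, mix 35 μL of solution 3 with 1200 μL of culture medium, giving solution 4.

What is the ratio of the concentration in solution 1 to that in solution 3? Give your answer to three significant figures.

Step 1: 250 μL + 2250 μL = 2500 μL total → factor 2500/250 = 10
Step 2: 6-fold → factor 6
Step 3: 45 μL + 4700 μL = 4745 μL total → factor 4745/45 = 105.44
Dilution factor to solution 1 = 10; to solution 3 = 6326.7
[solution 1]/[solution 3] = (factor to solution 3)/(factor to solution 1) = 6326.7/10 = 633

633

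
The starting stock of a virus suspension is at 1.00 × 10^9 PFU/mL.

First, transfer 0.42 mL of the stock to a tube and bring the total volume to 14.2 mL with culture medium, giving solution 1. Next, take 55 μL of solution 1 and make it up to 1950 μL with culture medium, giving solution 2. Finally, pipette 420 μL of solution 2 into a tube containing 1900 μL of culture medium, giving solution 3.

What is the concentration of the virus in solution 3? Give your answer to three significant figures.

Step 1: 0.42 mL brought to 14.2 mL → factor 14.2/0.42 = 33.81
Step 2: 55 μL brought to 1950 μL → factor 1950/55 = 35.455
Step 3: 420 μL + 1900 μL = 2320 μL total → factor 2320/420 = 5.5238
Overall dilution factor = 33.81 × 35.455 × 5.5238 = 6621.4
Final = 1.00 × 10^9 PFU/mL / 6621.4 = 1.51 × 10^5 PFU/mL

1.51 × 10^5 PFU/mL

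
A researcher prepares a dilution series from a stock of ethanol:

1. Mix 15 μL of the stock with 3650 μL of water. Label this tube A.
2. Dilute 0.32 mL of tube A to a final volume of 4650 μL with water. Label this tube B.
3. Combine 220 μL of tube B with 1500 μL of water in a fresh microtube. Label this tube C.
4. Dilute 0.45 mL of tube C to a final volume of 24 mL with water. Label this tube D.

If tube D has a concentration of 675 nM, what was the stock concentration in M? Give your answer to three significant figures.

Step 1: 15 μL + 3650 μL = 3665 μL total → factor 3665/15 = 244.33
Step 2: 0.32 mL brought to 4650 μL → factor 4.65/0.32 = 14.531
Step 3: 220 μL + 1500 μL = 1720 μL total → factor 1720/220 = 7.8182
Step 4: 0.45 mL brought to 24 mL → factor 24/0.45 = 53.333
Overall dilution factor = 244.33 × 14.531 × 7.8182 × 53.333 = 1.4804 × 10^6
Stock = 675 nM × 1.4804 × 10^6 = 9.993 × 10^8 nM = 0.999 M

0.999 M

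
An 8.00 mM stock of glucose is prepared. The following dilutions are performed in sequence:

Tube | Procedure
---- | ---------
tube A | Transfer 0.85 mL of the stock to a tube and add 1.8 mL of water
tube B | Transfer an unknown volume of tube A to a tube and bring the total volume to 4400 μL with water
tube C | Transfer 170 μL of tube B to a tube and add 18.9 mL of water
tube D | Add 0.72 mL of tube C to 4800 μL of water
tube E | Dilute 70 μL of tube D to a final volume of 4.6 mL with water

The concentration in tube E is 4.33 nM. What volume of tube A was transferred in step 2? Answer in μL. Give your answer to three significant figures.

Step 1: 0.85 mL + 1.8 mL = 2.65 mL total → factor 2.65/0.85 = 3.1176
Step 2: v brought to 4400 μL → factor = 4400 μL/v
Step 3: 170 μL + 18.9 mL = 19070 μL total → factor 19070/170 = 112.18
Step 4: 0.72 mL + 4800 μL = 5.52 mL total → factor 5.52/0.72 = 7.6667
Step 5: 70 μL brought to 4.6 mL → factor 4600/70 = 65.714
Product of known-step factors = 1.762 × 10^5
Overall factor = 8.00 mM / (4.33 nM) = 1.8476 × 10^6
Step-2 factor = 1.8476 × 10^6 / 1.762 × 10^5 = 10.486
v = 4400 μL / 10.486 = 420 μL

420 μL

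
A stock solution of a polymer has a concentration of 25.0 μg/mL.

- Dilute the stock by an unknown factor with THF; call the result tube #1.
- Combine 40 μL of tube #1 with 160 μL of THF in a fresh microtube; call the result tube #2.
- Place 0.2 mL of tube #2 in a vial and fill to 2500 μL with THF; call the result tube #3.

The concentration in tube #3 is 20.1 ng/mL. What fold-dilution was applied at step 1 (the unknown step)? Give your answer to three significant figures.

Step 1: unknown factor x
Step 2: 40 μL + 160 μL = 200 μL total → factor 200/40 = 5
Step 3: 0.2 mL brought to 2500 μL → factor 2.5/0.2 = 12.5
Product of known-step factors = 62.5
Overall factor = 25.0 μg/mL / (20.1 ng/mL) = 1243.8
x = 1243.8 / 62.5 = 19.9

19.9-fold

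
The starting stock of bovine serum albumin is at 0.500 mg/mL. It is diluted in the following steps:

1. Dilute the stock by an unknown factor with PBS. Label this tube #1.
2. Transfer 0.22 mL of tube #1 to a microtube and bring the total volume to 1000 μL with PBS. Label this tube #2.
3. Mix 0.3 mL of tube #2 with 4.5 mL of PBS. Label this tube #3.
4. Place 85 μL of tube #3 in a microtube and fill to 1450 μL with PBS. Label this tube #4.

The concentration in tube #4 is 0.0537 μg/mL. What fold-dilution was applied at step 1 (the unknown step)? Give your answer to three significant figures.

7.50-fold

Step 1: unknown factor x
Step 2: 0.22 mL brought to 1000 μL → factor 1/0.22 = 4.5455
Step 3: 0.3 mL + 4.5 mL = 4.8 mL total → factor 4.8/0.3 = 16
Step 4: 85 μL brought to 1450 μL → factor 1450/85 = 17.059
Product of known-step factors = 1240.6
Overall factor = 0.500 mg/mL / (0.0537 μg/mL) = 9311
x = 9311 / 1240.6 = 7.50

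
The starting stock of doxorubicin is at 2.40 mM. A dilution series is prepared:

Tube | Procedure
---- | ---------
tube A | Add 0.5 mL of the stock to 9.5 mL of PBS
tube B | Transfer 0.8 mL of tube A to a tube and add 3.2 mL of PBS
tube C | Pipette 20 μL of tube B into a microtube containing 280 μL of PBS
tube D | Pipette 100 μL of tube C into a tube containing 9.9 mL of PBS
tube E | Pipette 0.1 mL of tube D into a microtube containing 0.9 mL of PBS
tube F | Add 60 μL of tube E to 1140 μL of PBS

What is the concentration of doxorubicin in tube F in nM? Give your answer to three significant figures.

0.0800 nM

Step 1: 0.5 mL + 9.5 mL = 10 mL total → factor 10/0.5 = 20
Step 2: 0.8 mL + 3.2 mL = 4 mL total → factor 4/0.8 = 5
Step 3: 20 μL + 280 μL = 300 μL total → factor 300/20 = 15
Step 4: 100 μL + 9.9 mL = 10000 μL total → factor 10000/100 = 100
Step 5: 0.1 mL + 0.9 mL = 1 mL total → factor 1/0.1 = 10
Step 6: 60 μL + 1140 μL = 1200 μL total → factor 1200/60 = 20
Overall dilution factor = 20 × 5 × 15 × 100 × 10 × 20 = 3 × 10^7
Final = 2.40 mM / 3 × 10^7 = 8.000 × 10^-8 mM = 0.0800 nM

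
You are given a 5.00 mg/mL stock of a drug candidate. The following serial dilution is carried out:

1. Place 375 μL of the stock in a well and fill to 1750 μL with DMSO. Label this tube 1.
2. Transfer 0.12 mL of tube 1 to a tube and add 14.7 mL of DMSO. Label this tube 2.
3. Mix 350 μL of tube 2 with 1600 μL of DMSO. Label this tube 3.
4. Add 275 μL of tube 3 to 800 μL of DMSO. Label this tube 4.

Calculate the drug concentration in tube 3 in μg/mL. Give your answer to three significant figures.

Step 1: 375 μL brought to 1750 μL → factor 1750/375 = 4.6667
Step 2: 0.12 mL + 14.7 mL = 14.82 mL total → factor 14.82/0.12 = 123.5
Step 3: 350 μL + 1600 μL = 1950 μL total → factor 1950/350 = 5.5714
Dilution factor through tube 3 = 4.6667 × 123.5 × 5.5714 = 3211
[tube 3] = 5.00 mg/mL / 3211 = 0.001557 mg/mL = 1.56 μg/mL

1.56 μg/mL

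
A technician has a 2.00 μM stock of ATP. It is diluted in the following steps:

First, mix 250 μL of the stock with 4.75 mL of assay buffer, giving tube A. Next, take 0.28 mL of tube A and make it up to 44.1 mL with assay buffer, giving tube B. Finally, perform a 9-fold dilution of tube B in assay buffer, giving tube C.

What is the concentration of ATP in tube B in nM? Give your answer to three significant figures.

0.635 nM

Step 1: 250 μL + 4.75 mL = 5000 μL total → factor 5000/250 = 20
Step 2: 0.28 mL brought to 44.1 mL → factor 44.1/0.28 = 157.5
Dilution factor through tube B = 20 × 157.5 = 3150
[tube B] = 2.00 μM / 3150 = 0.0006349 μM = 0.635 nM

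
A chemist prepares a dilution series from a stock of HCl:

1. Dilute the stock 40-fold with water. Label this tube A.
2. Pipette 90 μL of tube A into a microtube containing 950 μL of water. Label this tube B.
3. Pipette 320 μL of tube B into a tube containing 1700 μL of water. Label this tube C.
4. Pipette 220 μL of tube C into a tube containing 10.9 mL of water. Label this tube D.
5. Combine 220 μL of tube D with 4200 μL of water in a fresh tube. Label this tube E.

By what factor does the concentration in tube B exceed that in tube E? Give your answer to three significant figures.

6.41 × 10^3

Step 1: 40-fold → factor 40
Step 2: 90 μL + 950 μL = 1040 μL total → factor 1040/90 = 11.556
Step 3: 320 μL + 1700 μL = 2020 μL total → factor 2020/320 = 6.3125
Step 4: 220 μL + 10.9 mL = 11120 μL total → factor 11120/220 = 50.545
Step 5: 220 μL + 4200 μL = 4420 μL total → factor 4420/220 = 20.091
Dilution factor to tube B = 462.22; to tube E = 2.963 × 10^6
[tube B]/[tube E] = (factor to tube E)/(factor to tube B) = 2.963 × 10^6/462.22 = 6.41 × 10^3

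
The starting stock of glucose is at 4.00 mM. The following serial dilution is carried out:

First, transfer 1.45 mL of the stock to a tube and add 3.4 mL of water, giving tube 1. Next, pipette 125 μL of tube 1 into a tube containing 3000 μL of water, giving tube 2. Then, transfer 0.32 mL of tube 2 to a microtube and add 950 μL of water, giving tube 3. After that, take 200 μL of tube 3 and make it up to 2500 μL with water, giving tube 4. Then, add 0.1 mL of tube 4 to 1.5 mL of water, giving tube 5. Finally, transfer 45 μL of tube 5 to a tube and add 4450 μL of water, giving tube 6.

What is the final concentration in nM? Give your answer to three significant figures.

0.603 nM

Step 1: 1.45 mL + 3.4 mL = 4.85 mL total → factor 4.85/1.45 = 3.3448
Step 2: 125 μL + 3000 μL = 3125 μL total → factor 3125/125 = 25
Step 3: 0.32 mL + 950 μL = 1.27 mL total → factor 1.27/0.32 = 3.9688
Step 4: 200 μL brought to 2500 μL → factor 2500/200 = 12.5
Step 5: 0.1 mL + 1.5 mL = 1.6 mL total → factor 1.6/0.1 = 16
Step 6: 45 μL + 4450 μL = 4495 μL total → factor 4495/45 = 99.889
Overall dilution factor = 3.3448 × 25 × 3.9688 × 12.5 × 16 × 99.889 = 6.63 × 10^6
Final = 4.00 mM / 6.63 × 10^6 = 6.033 × 10^-7 mM = 0.603 nM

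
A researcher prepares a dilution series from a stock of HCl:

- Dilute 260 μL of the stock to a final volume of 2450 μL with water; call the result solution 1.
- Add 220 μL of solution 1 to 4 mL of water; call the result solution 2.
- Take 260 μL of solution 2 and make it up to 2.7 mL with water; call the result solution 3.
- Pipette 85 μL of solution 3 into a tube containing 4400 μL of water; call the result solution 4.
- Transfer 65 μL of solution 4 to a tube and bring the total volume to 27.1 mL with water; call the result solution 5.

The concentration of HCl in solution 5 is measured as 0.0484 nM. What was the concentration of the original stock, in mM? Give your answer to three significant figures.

2.00 mM

Step 1: 260 μL brought to 2450 μL → factor 2450/260 = 9.4231
Step 2: 220 μL + 4 mL = 4220 μL total → factor 4220/220 = 19.182
Step 3: 260 μL brought to 2.7 mL → factor 2700/260 = 10.385
Step 4: 85 μL + 4400 μL = 4485 μL total → factor 4485/85 = 52.765
Step 5: 65 μL brought to 27.1 mL → factor 27100/65 = 416.92
Overall dilution factor = 9.4231 × 19.182 × 10.385 × 52.765 × 416.92 = 4.1293 × 10^7
Stock = 0.0484 nM × 4.1293 × 10^7 = 1.999 × 10^6 nM = 2.00 mM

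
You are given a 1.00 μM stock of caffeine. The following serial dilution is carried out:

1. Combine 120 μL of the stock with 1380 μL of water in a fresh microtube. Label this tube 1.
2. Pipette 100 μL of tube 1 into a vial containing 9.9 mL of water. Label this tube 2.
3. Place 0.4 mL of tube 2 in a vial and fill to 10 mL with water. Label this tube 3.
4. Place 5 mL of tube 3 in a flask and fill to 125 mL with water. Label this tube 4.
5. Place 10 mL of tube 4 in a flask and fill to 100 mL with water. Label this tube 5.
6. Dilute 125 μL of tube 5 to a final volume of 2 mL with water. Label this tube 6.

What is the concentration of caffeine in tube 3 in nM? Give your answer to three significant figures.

0.0320 nM

Step 1: 120 μL + 1380 μL = 1500 μL total → factor 1500/120 = 12.5
Step 2: 100 μL + 9.9 mL = 10000 μL total → factor 10000/100 = 100
Step 3: 0.4 mL brought to 10 mL → factor 10/0.4 = 25
Dilution factor through tube 3 = 12.5 × 100 × 25 = 31250
[tube 3] = 1.00 μM / 31250 = 3.200 × 10^-5 μM = 0.0320 nM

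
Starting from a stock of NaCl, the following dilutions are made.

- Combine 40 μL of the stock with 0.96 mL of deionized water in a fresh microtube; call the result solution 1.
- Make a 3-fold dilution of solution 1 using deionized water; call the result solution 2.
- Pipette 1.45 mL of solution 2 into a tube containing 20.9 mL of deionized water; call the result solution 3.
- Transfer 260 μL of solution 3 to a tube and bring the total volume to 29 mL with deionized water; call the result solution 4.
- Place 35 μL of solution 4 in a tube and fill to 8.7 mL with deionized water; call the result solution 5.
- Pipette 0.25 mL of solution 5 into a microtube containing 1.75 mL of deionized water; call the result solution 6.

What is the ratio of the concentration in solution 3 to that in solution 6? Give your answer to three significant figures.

2.22 × 10^5

Step 1: 40 μL + 0.96 mL = 1000 μL total → factor 1000/40 = 25
Step 2: 3-fold → factor 3
Step 3: 1.45 mL + 20.9 mL = 22.35 mL total → factor 22.35/1.45 = 15.414
Step 4: 260 μL brought to 29 mL → factor 29000/260 = 111.54
Step 5: 35 μL brought to 8.7 mL → factor 8700/35 = 248.57
Step 6: 0.25 mL + 1.75 mL = 2 mL total → factor 2/0.25 = 8
Dilution factor to solution 3 = 1156; to solution 6 = 2.5641 × 10^8
[solution 3]/[solution 6] = (factor to solution 6)/(factor to solution 3) = 2.5641 × 10^8/1156 = 2.22 × 10^5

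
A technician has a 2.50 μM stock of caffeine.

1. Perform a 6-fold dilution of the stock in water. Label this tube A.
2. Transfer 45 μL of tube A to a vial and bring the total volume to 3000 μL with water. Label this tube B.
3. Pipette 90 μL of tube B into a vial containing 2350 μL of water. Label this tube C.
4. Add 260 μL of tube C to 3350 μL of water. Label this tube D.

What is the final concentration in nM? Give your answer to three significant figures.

Step 1: 6-fold → factor 6
Step 2: 45 μL brought to 3000 μL → factor 3000/45 = 66.667
Step 3: 90 μL + 2350 μL = 2440 μL total → factor 2440/90 = 27.111
Step 4: 260 μL + 3350 μL = 3610 μL total → factor 3610/260 = 13.885
Overall dilution factor = 6 × 66.667 × 27.111 × 13.885 = 1.5057 × 10^5
Final = 2.50 μM / 1.5057 × 10^5 = 1.660 × 10^-5 μM = 0.0166 nM

0.0166 nM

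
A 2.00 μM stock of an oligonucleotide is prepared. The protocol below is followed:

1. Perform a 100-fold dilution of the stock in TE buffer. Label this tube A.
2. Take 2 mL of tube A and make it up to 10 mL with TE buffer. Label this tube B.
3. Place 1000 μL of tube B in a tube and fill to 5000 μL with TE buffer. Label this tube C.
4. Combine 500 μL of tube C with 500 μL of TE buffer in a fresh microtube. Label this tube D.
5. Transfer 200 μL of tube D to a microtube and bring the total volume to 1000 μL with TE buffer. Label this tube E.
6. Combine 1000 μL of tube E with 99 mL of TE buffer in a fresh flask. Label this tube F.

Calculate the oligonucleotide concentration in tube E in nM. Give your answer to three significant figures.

0.0800 nM

Step 1: 100-fold → factor 100
Step 2: 2 mL brought to 10 mL → factor 10/2 = 5
Step 3: 1000 μL brought to 5000 μL → factor 5000/1000 = 5
Step 4: 500 μL + 500 μL = 1000 μL total → factor 1000/500 = 2
Step 5: 200 μL brought to 1000 μL → factor 1000/200 = 5
Dilution factor through tube E = 100 × 5 × 5 × 2 × 5 = 25000
[tube E] = 2.00 μM / 25000 = 8.000 × 10^-5 μM = 0.0800 nM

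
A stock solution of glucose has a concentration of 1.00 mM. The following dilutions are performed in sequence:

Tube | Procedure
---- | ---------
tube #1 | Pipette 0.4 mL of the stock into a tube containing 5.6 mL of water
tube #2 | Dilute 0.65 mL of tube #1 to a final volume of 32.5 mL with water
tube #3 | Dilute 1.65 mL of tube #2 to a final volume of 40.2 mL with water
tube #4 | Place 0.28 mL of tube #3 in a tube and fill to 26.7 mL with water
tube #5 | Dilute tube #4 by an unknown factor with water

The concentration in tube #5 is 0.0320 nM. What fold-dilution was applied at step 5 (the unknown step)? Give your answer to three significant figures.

Step 1: 0.4 mL + 5.6 mL = 6 mL total → factor 6/0.4 = 15
Step 2: 0.65 mL brought to 32.5 mL → factor 32.5/0.65 = 50
Step 3: 1.65 mL brought to 40.2 mL → factor 40.2/1.65 = 24.364
Step 4: 0.28 mL brought to 26.7 mL → factor 26.7/0.28 = 95.357
Step 5: unknown factor x
Product of known-step factors = 1.7424 × 10^6
Overall factor = 1.00 mM / (0.0320 nM) = 3.125 × 10^7
x = 3.125 × 10^7 / 1.7424 × 10^6 = 17.9

17.9-fold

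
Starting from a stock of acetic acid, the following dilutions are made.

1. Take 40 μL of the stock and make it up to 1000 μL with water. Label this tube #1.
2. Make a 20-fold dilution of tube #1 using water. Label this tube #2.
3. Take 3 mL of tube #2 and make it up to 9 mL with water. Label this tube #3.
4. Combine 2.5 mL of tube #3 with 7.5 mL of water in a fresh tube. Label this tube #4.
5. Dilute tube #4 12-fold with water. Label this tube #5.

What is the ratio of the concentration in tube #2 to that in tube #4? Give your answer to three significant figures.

Step 1: 40 μL brought to 1000 μL → factor 1000/40 = 25
Step 2: 20-fold → factor 20
Step 3: 3 mL brought to 9 mL → factor 9/3 = 3
Step 4: 2.5 mL + 7.5 mL = 10 mL total → factor 10/2.5 = 4
Dilution factor to tube #2 = 500; to tube #4 = 6000
[tube #2]/[tube #4] = (factor to tube #4)/(factor to tube #2) = 6000/500 = 12.0

12.0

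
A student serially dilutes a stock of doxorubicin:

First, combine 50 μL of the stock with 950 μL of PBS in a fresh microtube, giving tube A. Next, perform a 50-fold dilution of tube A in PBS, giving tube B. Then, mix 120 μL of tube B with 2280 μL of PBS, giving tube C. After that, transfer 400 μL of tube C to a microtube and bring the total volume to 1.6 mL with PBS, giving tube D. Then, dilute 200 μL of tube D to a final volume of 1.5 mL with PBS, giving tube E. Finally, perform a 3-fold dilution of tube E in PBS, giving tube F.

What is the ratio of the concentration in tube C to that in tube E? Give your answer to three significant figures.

Step 1: 50 μL + 950 μL = 1000 μL total → factor 1000/50 = 20
Step 2: 50-fold → factor 50
Step 3: 120 μL + 2280 μL = 2400 μL total → factor 2400/120 = 20
Step 4: 400 μL brought to 1.6 mL → factor 1600/400 = 4
Step 5: 200 μL brought to 1.5 mL → factor 1500/200 = 7.5
Dilution factor to tube C = 20000; to tube E = 6 × 10^5
[tube C]/[tube E] = (factor to tube E)/(factor to tube C) = 6 × 10^5/20000 = 30.0

30.0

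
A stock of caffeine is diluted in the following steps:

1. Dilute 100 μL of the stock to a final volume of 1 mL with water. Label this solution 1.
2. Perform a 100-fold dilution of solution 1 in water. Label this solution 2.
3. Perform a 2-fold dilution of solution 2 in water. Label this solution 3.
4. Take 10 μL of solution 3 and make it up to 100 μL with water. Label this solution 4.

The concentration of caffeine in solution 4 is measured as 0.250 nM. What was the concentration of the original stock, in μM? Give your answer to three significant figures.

Step 1: 100 μL brought to 1 mL → factor 1000/100 = 10
Step 2: 100-fold → factor 100
Step 3: 2-fold → factor 2
Step 4: 10 μL brought to 100 μL → factor 100/10 = 10
Overall dilution factor = 10 × 100 × 2 × 10 = 20000
Stock = 0.250 nM × 20000 = 5000 nM = 5.00 μM

5.00 μM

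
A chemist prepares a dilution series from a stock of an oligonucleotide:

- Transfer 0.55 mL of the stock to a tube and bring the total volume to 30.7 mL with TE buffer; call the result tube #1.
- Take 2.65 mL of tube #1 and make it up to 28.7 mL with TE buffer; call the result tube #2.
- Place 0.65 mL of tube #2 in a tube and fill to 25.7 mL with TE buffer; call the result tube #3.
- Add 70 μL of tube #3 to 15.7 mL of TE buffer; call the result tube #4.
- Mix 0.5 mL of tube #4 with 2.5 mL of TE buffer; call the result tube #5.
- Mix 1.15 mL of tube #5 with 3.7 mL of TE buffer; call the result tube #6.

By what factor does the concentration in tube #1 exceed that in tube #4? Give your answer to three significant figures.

9.65 × 10^4

Step 1: 0.55 mL brought to 30.7 mL → factor 30.7/0.55 = 55.818
Step 2: 2.65 mL brought to 28.7 mL → factor 28.7/2.65 = 10.83
Step 3: 0.65 mL brought to 25.7 mL → factor 25.7/0.65 = 39.538
Step 4: 70 μL + 15.7 mL = 15770 μL total → factor 15770/70 = 225.29
Dilution factor to tube #1 = 55.818; to tube #4 = 5.3847 × 10^6
[tube #1]/[tube #4] = (factor to tube #4)/(factor to tube #1) = 5.3847 × 10^6/55.818 = 9.65 × 10^4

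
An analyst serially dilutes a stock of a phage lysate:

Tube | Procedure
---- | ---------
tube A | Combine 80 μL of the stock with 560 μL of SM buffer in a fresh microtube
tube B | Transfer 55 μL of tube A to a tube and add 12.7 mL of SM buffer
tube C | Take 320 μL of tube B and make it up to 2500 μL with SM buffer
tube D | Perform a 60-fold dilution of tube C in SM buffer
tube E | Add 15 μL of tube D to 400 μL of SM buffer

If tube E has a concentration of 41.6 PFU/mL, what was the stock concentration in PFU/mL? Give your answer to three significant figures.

Step 1: 80 μL + 560 μL = 640 μL total → factor 640/80 = 8
Step 2: 55 μL + 12.7 mL = 12755 μL total → factor 12755/55 = 231.91
Step 3: 320 μL brought to 2500 μL → factor 2500/320 = 7.8125
Step 4: 60-fold → factor 60
Step 5: 15 μL + 400 μL = 415 μL total → factor 415/15 = 27.667
Overall dilution factor = 8 × 231.91 × 7.8125 × 60 × 27.667 = 2.4061 × 10^7
Stock = 41.6 PFU/mL × 2.4061 × 10^7 = 1.00 × 10^9 PFU/mL

1.00 × 10^9 PFU/mL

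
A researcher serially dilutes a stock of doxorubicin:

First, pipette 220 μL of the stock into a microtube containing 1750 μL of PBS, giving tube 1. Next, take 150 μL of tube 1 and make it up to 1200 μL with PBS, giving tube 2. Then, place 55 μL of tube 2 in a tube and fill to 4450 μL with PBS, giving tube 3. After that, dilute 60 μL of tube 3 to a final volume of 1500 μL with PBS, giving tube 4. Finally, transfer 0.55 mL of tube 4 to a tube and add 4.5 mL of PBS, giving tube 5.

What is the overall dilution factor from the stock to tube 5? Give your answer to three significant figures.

1.33 × 10^6

Step 1: 220 μL + 1750 μL = 1970 μL total → factor 1970/220 = 8.9545
Step 2: 150 μL brought to 1200 μL → factor 1200/150 = 8
Step 3: 55 μL brought to 4450 μL → factor 4450/55 = 80.909
Step 4: 60 μL brought to 1500 μL → factor 1500/60 = 25
Step 5: 0.55 mL + 4.5 mL = 5.05 mL total → factor 5.05/0.55 = 9.1818
Overall dilution factor = 8.9545 × 8 × 80.909 × 25 × 9.1818 = 1.3305 × 10^6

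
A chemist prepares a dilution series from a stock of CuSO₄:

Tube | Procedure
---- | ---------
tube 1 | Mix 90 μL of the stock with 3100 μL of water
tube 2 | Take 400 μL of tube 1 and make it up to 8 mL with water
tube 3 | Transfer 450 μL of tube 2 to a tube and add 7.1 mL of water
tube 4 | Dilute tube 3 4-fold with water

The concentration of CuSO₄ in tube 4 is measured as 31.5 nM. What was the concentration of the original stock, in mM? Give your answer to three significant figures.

Step 1: 90 μL + 3100 μL = 3190 μL total → factor 3190/90 = 35.444
Step 2: 400 μL brought to 8 mL → factor 8000/400 = 20
Step 3: 450 μL + 7.1 mL = 7550 μL total → factor 7550/450 = 16.778
Step 4: 4-fold → factor 4
Overall dilution factor = 35.444 × 20 × 16.778 × 4 = 47574
Stock = 31.5 nM × 47574 = 1.499 × 10^6 nM = 1.50 mM

1.50 mM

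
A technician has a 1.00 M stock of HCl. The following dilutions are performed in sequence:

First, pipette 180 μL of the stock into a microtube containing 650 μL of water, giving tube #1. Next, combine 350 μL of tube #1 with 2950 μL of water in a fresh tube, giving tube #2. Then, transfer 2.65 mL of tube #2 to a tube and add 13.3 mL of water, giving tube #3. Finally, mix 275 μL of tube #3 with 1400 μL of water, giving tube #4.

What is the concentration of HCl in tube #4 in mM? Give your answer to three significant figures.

Step 1: 180 μL + 650 μL = 830 μL total → factor 830/180 = 4.6111
Step 2: 350 μL + 2950 μL = 3300 μL total → factor 3300/350 = 9.4286
Step 3: 2.65 mL + 13.3 mL = 15.95 mL total → factor 15.95/2.65 = 6.0189
Step 4: 275 μL + 1400 μL = 1675 μL total → factor 1675/275 = 6.0909
Overall dilution factor = 4.6111 × 9.4286 × 6.0189 × 6.0909 = 1593.9
Final = 1.00 M / 1593.9 = 0.0006274 M = 0.627 mM

0.627 mM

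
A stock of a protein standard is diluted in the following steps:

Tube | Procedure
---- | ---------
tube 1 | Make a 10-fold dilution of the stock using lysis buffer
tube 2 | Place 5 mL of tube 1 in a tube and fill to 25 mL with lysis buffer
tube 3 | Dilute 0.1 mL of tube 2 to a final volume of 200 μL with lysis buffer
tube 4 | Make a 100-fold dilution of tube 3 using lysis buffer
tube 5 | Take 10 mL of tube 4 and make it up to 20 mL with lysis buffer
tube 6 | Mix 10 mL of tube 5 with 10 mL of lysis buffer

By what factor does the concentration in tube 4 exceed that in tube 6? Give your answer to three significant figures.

4.00

Step 1: 10-fold → factor 10
Step 2: 5 mL brought to 25 mL → factor 25/5 = 5
Step 3: 0.1 mL brought to 200 μL → factor 0.2/0.1 = 2
Step 4: 100-fold → factor 100
Step 5: 10 mL brought to 20 mL → factor 20/10 = 2
Step 6: 10 mL + 10 mL = 20 mL total → factor 20/10 = 2
Dilution factor to tube 4 = 10000; to tube 6 = 40000
[tube 4]/[tube 6] = (factor to tube 6)/(factor to tube 4) = 40000/10000 = 4.00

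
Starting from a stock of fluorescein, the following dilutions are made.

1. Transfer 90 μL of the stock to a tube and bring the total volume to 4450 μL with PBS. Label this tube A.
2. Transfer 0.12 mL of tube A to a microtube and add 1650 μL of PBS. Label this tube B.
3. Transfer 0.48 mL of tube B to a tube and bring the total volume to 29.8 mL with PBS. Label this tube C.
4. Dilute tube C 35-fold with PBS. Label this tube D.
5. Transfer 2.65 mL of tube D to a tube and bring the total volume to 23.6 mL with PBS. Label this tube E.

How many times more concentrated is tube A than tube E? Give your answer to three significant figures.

2.85 × 10^5

Step 1: 90 μL brought to 4450 μL → factor 4450/90 = 49.444
Step 2: 0.12 mL + 1650 μL = 1.77 mL total → factor 1.77/0.12 = 14.75
Step 3: 0.48 mL brought to 29.8 mL → factor 29.8/0.48 = 62.083
Step 4: 35-fold → factor 35
Step 5: 2.65 mL brought to 23.6 mL → factor 23.6/2.65 = 8.9057
Dilution factor to tube A = 49.444; to tube E = 1.4113 × 10^7
[tube A]/[tube E] = (factor to tube E)/(factor to tube A) = 1.4113 × 10^7/49.444 = 2.85 × 10^5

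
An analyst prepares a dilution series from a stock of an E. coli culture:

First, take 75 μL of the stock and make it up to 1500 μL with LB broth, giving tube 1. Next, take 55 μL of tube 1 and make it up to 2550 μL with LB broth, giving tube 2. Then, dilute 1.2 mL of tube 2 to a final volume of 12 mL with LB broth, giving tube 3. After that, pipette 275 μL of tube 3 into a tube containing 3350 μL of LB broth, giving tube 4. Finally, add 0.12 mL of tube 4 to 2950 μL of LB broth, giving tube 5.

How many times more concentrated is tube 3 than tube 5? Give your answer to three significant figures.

337

Step 1: 75 μL brought to 1500 μL → factor 1500/75 = 20
Step 2: 55 μL brought to 2550 μL → factor 2550/55 = 46.364
Step 3: 1.2 mL brought to 12 mL → factor 12/1.2 = 10
Step 4: 275 μL + 3350 μL = 3625 μL total → factor 3625/275 = 13.182
Step 5: 0.12 mL + 2950 μL = 3.07 mL total → factor 3.07/0.12 = 25.583
Dilution factor to tube 3 = 9272.7; to tube 5 = 3.1271 × 10^6
[tube 3]/[tube 5] = (factor to tube 5)/(factor to tube 3) = 3.1271 × 10^6/9272.7 = 337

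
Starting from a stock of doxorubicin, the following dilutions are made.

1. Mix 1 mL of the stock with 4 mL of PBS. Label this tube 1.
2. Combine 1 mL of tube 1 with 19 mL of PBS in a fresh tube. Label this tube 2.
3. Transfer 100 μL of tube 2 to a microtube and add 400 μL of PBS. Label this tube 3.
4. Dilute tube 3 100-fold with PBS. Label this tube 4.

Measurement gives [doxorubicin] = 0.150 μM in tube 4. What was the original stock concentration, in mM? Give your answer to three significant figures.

Step 1: 1 mL + 4 mL = 5 mL total → factor 5/1 = 5
Step 2: 1 mL + 19 mL = 20 mL total → factor 20/1 = 20
Step 3: 100 μL + 400 μL = 500 μL total → factor 500/100 = 5
Step 4: 100-fold → factor 100
Overall dilution factor = 5 × 20 × 5 × 100 = 50000
Stock = 0.150 μM × 50000 = 7500 μM = 7.50 mM

7.50 mM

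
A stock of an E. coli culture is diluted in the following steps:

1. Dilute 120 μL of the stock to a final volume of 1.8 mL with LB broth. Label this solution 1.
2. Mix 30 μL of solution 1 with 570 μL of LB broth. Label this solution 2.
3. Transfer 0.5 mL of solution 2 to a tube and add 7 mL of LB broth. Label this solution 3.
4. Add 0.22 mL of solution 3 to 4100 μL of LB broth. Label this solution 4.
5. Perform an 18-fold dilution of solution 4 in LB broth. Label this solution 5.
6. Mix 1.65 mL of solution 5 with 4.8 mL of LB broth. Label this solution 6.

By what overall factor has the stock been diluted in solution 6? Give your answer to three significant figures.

Step 1: 120 μL brought to 1.8 mL → factor 1800/120 = 15
Step 2: 30 μL + 570 μL = 600 μL total → factor 600/30 = 20
Step 3: 0.5 mL + 7 mL = 7.5 mL total → factor 7.5/0.5 = 15
Step 4: 0.22 mL + 4100 μL = 4.32 mL total → factor 4.32/0.22 = 19.636
Step 5: 18-fold → factor 18
Step 6: 1.65 mL + 4.8 mL = 6.45 mL total → factor 6.45/1.65 = 3.9091
Overall dilution factor = 15 × 20 × 15 × 19.636 × 18 × 3.9091 = 6.2176 × 10^6

6.22 × 10^6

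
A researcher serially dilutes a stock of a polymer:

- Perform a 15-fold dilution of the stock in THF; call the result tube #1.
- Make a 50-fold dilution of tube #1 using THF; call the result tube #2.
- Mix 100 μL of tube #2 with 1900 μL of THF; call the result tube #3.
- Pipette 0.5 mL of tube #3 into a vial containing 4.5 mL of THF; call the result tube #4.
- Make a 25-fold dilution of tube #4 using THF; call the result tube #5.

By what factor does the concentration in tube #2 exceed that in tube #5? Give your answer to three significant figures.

Step 1: 15-fold → factor 15
Step 2: 50-fold → factor 50
Step 3: 100 μL + 1900 μL = 2000 μL total → factor 2000/100 = 20
Step 4: 0.5 mL + 4.5 mL = 5 mL total → factor 5/0.5 = 10
Step 5: 25-fold → factor 25
Dilution factor to tube #2 = 750; to tube #5 = 3.75 × 10^6
[tube #2]/[tube #5] = (factor to tube #5)/(factor to tube #2) = 3.75 × 10^6/750 = 5.00 × 10^3

5.00 × 10^3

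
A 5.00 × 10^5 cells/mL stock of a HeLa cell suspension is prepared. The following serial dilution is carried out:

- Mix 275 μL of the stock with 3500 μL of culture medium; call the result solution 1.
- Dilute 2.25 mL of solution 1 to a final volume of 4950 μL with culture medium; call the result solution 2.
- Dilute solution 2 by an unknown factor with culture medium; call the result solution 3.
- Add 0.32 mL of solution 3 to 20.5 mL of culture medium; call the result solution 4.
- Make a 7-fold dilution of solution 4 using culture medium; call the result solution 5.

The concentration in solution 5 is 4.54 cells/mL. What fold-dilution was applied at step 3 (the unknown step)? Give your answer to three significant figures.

Step 1: 275 μL + 3500 μL = 3775 μL total → factor 3775/275 = 13.727
Step 2: 2.25 mL brought to 4950 μL → factor 4.95/2.25 = 2.2
Step 3: unknown factor x
Step 4: 0.32 mL + 20.5 mL = 20.82 mL total → factor 20.82/0.32 = 65.062
Step 5: 7-fold → factor 7
Product of known-step factors = 13754
Overall factor = 5.00 × 10^5 cells/mL / (4.54 cells/mL) = 1.1013 × 10^5
x = 1.1013 × 10^5 / 13754 = 8.01

8.01-fold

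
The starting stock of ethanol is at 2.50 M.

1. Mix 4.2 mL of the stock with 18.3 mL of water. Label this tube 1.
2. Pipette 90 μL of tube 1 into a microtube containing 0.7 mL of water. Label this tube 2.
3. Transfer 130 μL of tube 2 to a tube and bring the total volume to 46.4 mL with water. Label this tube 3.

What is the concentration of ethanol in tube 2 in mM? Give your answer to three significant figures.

Step 1: 4.2 mL + 18.3 mL = 22.5 mL total → factor 22.5/4.2 = 5.3571
Step 2: 90 μL + 0.7 mL = 790 μL total → factor 790/90 = 8.7778
Dilution factor through tube 2 = 5.3571 × 8.7778 = 47.024
[tube 2] = 2.50 M / 47.024 = 0.05316 M = 53.2 mM

53.2 mM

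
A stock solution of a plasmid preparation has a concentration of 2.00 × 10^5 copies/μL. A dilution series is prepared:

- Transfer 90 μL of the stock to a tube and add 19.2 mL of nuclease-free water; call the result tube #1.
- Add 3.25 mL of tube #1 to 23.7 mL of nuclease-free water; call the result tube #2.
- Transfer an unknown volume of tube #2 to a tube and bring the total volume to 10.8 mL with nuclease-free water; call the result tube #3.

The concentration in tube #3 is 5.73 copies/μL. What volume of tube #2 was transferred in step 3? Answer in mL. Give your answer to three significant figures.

Step 1: 90 μL + 19.2 mL = 19290 μL total → factor 19290/90 = 214.33
Step 2: 3.25 mL + 23.7 mL = 26.95 mL total → factor 26.95/3.25 = 8.2923
Step 3: v brought to 10.8 mL → factor = 10.8 mL/v
Product of known-step factors = 1777.3
Overall factor = 2.00 × 10^5 copies/μL / (5.73 copies/μL) = 34904
Step-3 factor = 34904 / 1777.3 = 19.639
v = 10.8 mL / 19.639 = 0.550 mL

0.550 mL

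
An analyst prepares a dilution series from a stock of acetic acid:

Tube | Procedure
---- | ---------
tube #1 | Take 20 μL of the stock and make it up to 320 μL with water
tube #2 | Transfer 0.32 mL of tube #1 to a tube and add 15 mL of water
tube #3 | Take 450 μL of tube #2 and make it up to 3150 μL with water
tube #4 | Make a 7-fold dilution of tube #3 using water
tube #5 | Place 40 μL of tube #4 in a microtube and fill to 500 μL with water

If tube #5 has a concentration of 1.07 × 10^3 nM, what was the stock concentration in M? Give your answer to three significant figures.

Step 1: 20 μL brought to 320 μL → factor 320/20 = 16
Step 2: 0.32 mL + 15 mL = 15.32 mL total → factor 15.32/0.32 = 47.875
Step 3: 450 μL brought to 3150 μL → factor 3150/450 = 7
Step 4: 7-fold → factor 7
Step 5: 40 μL brought to 500 μL → factor 500/40 = 12.5
Overall dilution factor = 16 × 47.875 × 7 × 7 × 12.5 = 4.6918 × 10^5
Stock = 1.07 × 10^3 nM × 4.6918 × 10^5 = 5.020 × 10^8 nM = 0.502 M

0.502 M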